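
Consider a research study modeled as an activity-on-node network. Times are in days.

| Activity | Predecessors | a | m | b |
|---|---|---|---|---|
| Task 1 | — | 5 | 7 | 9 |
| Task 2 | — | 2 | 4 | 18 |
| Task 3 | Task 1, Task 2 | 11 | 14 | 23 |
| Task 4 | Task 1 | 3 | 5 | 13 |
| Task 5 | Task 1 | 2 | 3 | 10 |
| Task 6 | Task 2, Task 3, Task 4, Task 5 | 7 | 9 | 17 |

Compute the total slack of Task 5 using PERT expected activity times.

te_Task 1 = (5 + 4·7 + 9)/6 = 42/6 = 7
te_Task 2 = (2 + 4·4 + 18)/6 = 36/6 = 6
te_Task 3 = (11 + 4·14 + 23)/6 = 90/6 = 15
te_Task 4 = (3 + 4·5 + 13)/6 = 36/6 = 6
te_Task 5 = (2 + 4·3 + 10)/6 = 24/6 = 4
te_Task 6 = (7 + 4·9 + 17)/6 = 60/6 = 10

Forward pass:
ES_Task 1 = 0; EF_Task 1 = 7
ES_Task 2 = 0; EF_Task 2 = 6
ES_Task 3 = max(EF_Task 1=7, EF_Task 2=6) = 7; EF_Task 3 = 7+15 = 22
ES_Task 4 = 7; EF_Task 4 = 7+6 = 13
ES_Task 5 = 7; EF_Task 5 = 7+4 = 11
ES_Task 6 = max(EF_Task 2=6, EF_Task 3=22, EF_Task 4=13, EF_Task 5=11) = 22; EF_Task 6 = 22+10 = 32
Expected project duration μ = 32 days. Critical path: Task 1 → Task 3 → Task 6.

Backward pass:
LF_Task 6 = 32; LS_Task 6 = 32−10 = 22
LF_Task 5 = LS_Task 6 = 22; LS_Task 5 = 22−4 = 18
LF_Task 4 = LS_Task 6 = 22; LS_Task 4 = 22−6 = 16
LF_Task 3 = LS_Task 6 = 22; LS_Task 3 = 22−15 = 7
LF_Task 2 = min(LS_Task 3=7, LS_Task 6=22) = 7; LS_Task 2 = 7−6 = 1
LF_Task 1 = min(LS_Task 3=7, LS_Task 4=16, LS_Task 5=18) = 7; LS_Task 1 = 7−7 = 0
Slack_Task 5 = LS_Task 5 − ES_Task 5 = 18 − 7 = 11

11 days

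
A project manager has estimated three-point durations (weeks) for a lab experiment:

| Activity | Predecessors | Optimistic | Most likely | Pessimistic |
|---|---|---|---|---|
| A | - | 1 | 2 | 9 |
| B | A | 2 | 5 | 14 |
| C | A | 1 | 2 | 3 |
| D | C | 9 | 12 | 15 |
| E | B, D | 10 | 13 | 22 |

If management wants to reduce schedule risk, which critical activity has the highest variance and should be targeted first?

te_A = (1 + 4·2 + 9)/6 = 18/6 = 3; σ²_A = ((9−1)/6)² = 1.778
te_B = (2 + 4·5 + 14)/6 = 36/6 = 6; σ²_B = ((14−2)/6)² = 4.000
te_C = (1 + 4·2 + 3)/6 = 12/6 = 2; σ²_C = ((3−1)/6)² = 0.111
te_D = (9 + 4·12 + 15)/6 = 72/6 = 12; σ²_D = ((15−9)/6)² = 1.000
te_E = (10 + 4·13 + 22)/6 = 84/6 = 14; σ²_E = ((22−10)/6)² = 4.000

Forward pass:
ES_A = 0; EF_A = 3
ES_B = 3; EF_B = 3+6 = 9
ES_C = 3; EF_C = 3+2 = 5
ES_D = 5; EF_D = 5+12 = 17
ES_E = max(EF_B=9, EF_D=17) = 17; EF_E = 17+14 = 31
Expected project duration μ = 31 weeks. Critical path: A → C → D → E.

Variances on critical path: σ²_A=1.778, σ²_C=0.111, σ²_D=1.000, σ²_E=4.000.
Largest is σ²_E = 4.000.

E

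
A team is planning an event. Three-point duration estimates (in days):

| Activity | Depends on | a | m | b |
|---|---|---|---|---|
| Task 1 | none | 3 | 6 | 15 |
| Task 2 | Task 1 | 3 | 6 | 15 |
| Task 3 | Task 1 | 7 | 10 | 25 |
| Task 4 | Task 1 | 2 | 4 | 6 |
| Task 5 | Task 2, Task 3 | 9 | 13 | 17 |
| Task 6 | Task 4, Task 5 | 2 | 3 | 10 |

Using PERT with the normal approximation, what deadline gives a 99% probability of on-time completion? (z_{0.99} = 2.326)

45.5 days

te_Task 1 = (3 + 4·6 + 15)/6 = 42/6 = 7; σ²_Task 1 = ((15−3)/6)² = 4.000
te_Task 2 = (3 + 4·6 + 15)/6 = 42/6 = 7; σ²_Task 2 = ((15−3)/6)² = 4.000
te_Task 3 = (7 + 4·10 + 25)/6 = 72/6 = 12; σ²_Task 3 = ((25−7)/6)² = 9.000
te_Task 4 = (2 + 4·4 + 6)/6 = 24/6 = 4; σ²_Task 4 = ((6−2)/6)² = 0.444
te_Task 5 = (9 + 4·13 + 17)/6 = 78/6 = 13; σ²_Task 5 = ((17−9)/6)² = 1.778
te_Task 6 = (2 + 4·3 + 10)/6 = 24/6 = 4; σ²_Task 6 = ((10−2)/6)² = 1.778

Forward pass:
ES_Task 1 = 0; EF_Task 1 = 7
ES_Task 2 = 7; EF_Task 2 = 7+7 = 14
ES_Task 3 = 7; EF_Task 3 = 7+12 = 19
ES_Task 4 = 7; EF_Task 4 = 7+4 = 11
ES_Task 5 = max(EF_Task 2=14, EF_Task 3=19) = 19; EF_Task 5 = 19+13 = 32
ES_Task 6 = max(EF_Task 4=11, EF_Task 5=32) = 32; EF_Task 6 = 32+4 = 36
Expected project duration μ = 36 days. Critical path: Task 1 → Task 3 → Task 5 → Task 6.

Variance along critical path = 4.000 + 9.000 + 1.778 + 1.778 = 16.556; σ = 4.069 days.
D = μ + z·σ = 36 + 2.326·4.069 = 45.5 days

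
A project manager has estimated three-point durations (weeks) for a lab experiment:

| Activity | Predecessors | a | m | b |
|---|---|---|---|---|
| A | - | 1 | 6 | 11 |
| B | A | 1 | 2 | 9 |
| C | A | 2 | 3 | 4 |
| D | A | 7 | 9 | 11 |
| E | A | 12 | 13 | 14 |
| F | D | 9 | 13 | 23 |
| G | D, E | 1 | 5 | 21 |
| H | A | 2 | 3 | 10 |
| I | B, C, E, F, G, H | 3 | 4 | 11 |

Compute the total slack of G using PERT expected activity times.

3 weeks

te_A = (1 + 4·6 + 11)/6 = 36/6 = 6
te_B = (1 + 4·2 + 9)/6 = 18/6 = 3
te_C = (2 + 4·3 + 4)/6 = 18/6 = 3
te_D = (7 + 4·9 + 11)/6 = 54/6 = 9
te_E = (12 + 4·13 + 14)/6 = 78/6 = 13
te_F = (9 + 4·13 + 23)/6 = 84/6 = 14
te_G = (1 + 4·5 + 21)/6 = 42/6 = 7
te_H = (2 + 4·3 + 10)/6 = 24/6 = 4
te_I = (3 + 4·4 + 11)/6 = 30/6 = 5

Forward pass:
ES_A = 0; EF_A = 6
ES_B = 6; EF_B = 6+3 = 9
ES_C = 6; EF_C = 6+3 = 9
ES_D = 6; EF_D = 6+9 = 15
ES_E = 6; EF_E = 6+13 = 19
ES_F = 15; EF_F = 15+14 = 29
ES_G = max(EF_D=15, EF_E=19) = 19; EF_G = 19+7 = 26
ES_H = 6; EF_H = 6+4 = 10
ES_I = max(EF_B=9, EF_C=9, EF_E=19, EF_F=29, EF_G=26, EF_H=10) = 29; EF_I = 29+5 = 34
Expected project duration μ = 34 weeks. Critical path: A → D → F → I.

Backward pass:
LF_I = 34; LS_I = 34−5 = 29
LF_H = LS_I = 29; LS_H = 29−4 = 25
LF_G = LS_I = 29; LS_G = 29−7 = 22
LF_F = LS_I = 29; LS_F = 29−14 = 15
LF_E = min(LS_G=22, LS_I=29) = 22; LS_E = 22−13 = 9
LF_D = min(LS_F=15, LS_G=22) = 15; LS_D = 15−9 = 6
LF_C = LS_I = 29; LS_C = 29−3 = 26
LF_B = LS_I = 29; LS_B = 29−3 = 26
LF_A = min(LS_B=26, LS_C=26, LS_D=6, LS_E=9, LS_H=25) = 6; LS_A = 6−6 = 0
Slack_G = LS_G − ES_G = 22 − 19 = 3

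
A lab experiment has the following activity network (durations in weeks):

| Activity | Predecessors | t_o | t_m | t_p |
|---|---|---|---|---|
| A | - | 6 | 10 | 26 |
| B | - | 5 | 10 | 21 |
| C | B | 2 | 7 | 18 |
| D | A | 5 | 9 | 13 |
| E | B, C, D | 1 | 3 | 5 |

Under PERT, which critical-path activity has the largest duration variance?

te_A = (6 + 4·10 + 26)/6 = 72/6 = 12; σ²_A = ((26−6)/6)² = 11.111
te_B = (5 + 4·10 + 21)/6 = 66/6 = 11; σ²_B = ((21−5)/6)² = 7.111
te_C = (2 + 4·7 + 18)/6 = 48/6 = 8; σ²_C = ((18−2)/6)² = 7.111
te_D = (5 + 4·9 + 13)/6 = 54/6 = 9; σ²_D = ((13−5)/6)² = 1.778
te_E = (1 + 4·3 + 5)/6 = 18/6 = 3; σ²_E = ((5−1)/6)² = 0.444

Forward pass:
ES_A = 0; EF_A = 12
ES_B = 0; EF_B = 11
ES_C = 11; EF_C = 11+8 = 19
ES_D = 12; EF_D = 12+9 = 21
ES_E = max(EF_B=11, EF_C=19, EF_D=21) = 21; EF_E = 21+3 = 24
Expected project duration μ = 24 weeks. Critical path: A → D → E.

Variances on critical path: σ²_A=11.111, σ²_D=1.778, σ²_E=0.444.
Largest is σ²_A = 11.111.

A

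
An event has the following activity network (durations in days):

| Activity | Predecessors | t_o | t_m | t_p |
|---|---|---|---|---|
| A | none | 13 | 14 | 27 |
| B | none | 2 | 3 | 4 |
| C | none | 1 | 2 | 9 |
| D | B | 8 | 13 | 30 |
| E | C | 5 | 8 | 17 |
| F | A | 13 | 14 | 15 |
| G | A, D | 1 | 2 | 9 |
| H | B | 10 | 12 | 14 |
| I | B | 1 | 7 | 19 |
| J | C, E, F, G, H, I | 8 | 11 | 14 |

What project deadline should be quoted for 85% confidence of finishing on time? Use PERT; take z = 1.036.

te_A = (13 + 4·14 + 27)/6 = 96/6 = 16; σ²_A = ((27−13)/6)² = 5.444
te_B = (2 + 4·3 + 4)/6 = 18/6 = 3; σ²_B = ((4−2)/6)² = 0.111
te_C = (1 + 4·2 + 9)/6 = 18/6 = 3; σ²_C = ((9−1)/6)² = 1.778
te_D = (8 + 4·13 + 30)/6 = 90/6 = 15; σ²_D = ((30−8)/6)² = 13.444
te_E = (5 + 4·8 + 17)/6 = 54/6 = 9; σ²_E = ((17−5)/6)² = 4.000
te_F = (13 + 4·14 + 15)/6 = 84/6 = 14; σ²_F = ((15−13)/6)² = 0.111
te_G = (1 + 4·2 + 9)/6 = 18/6 = 3; σ²_G = ((9−1)/6)² = 1.778
te_H = (10 + 4·12 + 14)/6 = 72/6 = 12; σ²_H = ((14−10)/6)² = 0.444
te_I = (1 + 4·7 + 19)/6 = 48/6 = 8; σ²_I = ((19−1)/6)² = 9.000
te_J = (8 + 4·11 + 14)/6 = 66/6 = 11; σ²_J = ((14−8)/6)² = 1.000

Forward pass:
ES_A = 0; EF_A = 16
ES_B = 0; EF_B = 3
ES_C = 0; EF_C = 3
ES_D = 3; EF_D = 3+15 = 18
ES_E = 3; EF_E = 3+9 = 12
ES_F = 16; EF_F = 16+14 = 30
ES_G = max(EF_A=16, EF_D=18) = 18; EF_G = 18+3 = 21
ES_H = 3; EF_H = 3+12 = 15
ES_I = 3; EF_I = 3+8 = 11
ES_J = max(EF_C=3, EF_E=12, EF_F=30, EF_G=21, EF_H=15, EF_I=11) = 30; EF_J = 30+11 = 41
Expected project duration μ = 41 days. Critical path: A → F → J.

Variance along critical path = 5.444 + 0.111 + 1.000 = 6.556; σ = 2.560 days.
D = μ + z·σ = 41 + 1.036·2.560 = 43.7 days

43.7 days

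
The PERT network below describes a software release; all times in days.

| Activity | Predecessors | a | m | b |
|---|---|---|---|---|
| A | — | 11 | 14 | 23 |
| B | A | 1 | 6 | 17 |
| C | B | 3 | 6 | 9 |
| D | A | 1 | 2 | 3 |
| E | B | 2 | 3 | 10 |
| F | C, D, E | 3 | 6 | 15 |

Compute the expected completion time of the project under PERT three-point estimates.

te_A = (11 + 4·14 + 23)/6 = 90/6 = 15
te_B = (1 + 4·6 + 17)/6 = 42/6 = 7
te_C = (3 + 4·6 + 9)/6 = 36/6 = 6
te_D = (1 + 4·2 + 3)/6 = 12/6 = 2
te_E = (2 + 4·3 + 10)/6 = 24/6 = 4
te_F = (3 + 4·6 + 15)/6 = 42/6 = 7

Forward pass:
ES_A = 0; EF_A = 15
ES_B = 15; EF_B = 15+7 = 22
ES_C = 22; EF_C = 22+6 = 28
ES_D = 15; EF_D = 15+2 = 17
ES_E = 22; EF_E = 22+4 = 26
ES_F = max(EF_C=28, EF_D=17, EF_E=26) = 28; EF_F = 28+7 = 35
Expected project duration μ = 35 days. Critical path: A → B → C → F.

35 days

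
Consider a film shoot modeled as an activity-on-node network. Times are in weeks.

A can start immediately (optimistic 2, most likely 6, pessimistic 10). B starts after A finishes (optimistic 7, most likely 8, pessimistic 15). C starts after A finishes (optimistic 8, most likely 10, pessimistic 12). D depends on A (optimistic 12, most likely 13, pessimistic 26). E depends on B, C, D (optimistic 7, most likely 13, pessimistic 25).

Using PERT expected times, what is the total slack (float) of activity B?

6 weeks

te_A = (2 + 4·6 + 10)/6 = 36/6 = 6
te_B = (7 + 4·8 + 15)/6 = 54/6 = 9
te_C = (8 + 4·10 + 12)/6 = 60/6 = 10
te_D = (12 + 4·13 + 26)/6 = 90/6 = 15
te_E = (7 + 4·13 + 25)/6 = 84/6 = 14

Forward pass:
ES_A = 0; EF_A = 6
ES_B = 6; EF_B = 6+9 = 15
ES_C = 6; EF_C = 6+10 = 16
ES_D = 6; EF_D = 6+15 = 21
ES_E = max(EF_B=15, EF_C=16, EF_D=21) = 21; EF_E = 21+14 = 35
Expected project duration μ = 35 weeks. Critical path: A → D → E.

Backward pass:
LF_E = 35; LS_E = 35−14 = 21
LF_D = LS_E = 21; LS_D = 21−15 = 6
LF_C = LS_E = 21; LS_C = 21−10 = 11
LF_B = LS_E = 21; LS_B = 21−9 = 12
LF_A = min(LS_B=12, LS_C=11, LS_D=6) = 6; LS_A = 6−6 = 0
Slack_B = LS_B − ES_B = 12 − 6 = 6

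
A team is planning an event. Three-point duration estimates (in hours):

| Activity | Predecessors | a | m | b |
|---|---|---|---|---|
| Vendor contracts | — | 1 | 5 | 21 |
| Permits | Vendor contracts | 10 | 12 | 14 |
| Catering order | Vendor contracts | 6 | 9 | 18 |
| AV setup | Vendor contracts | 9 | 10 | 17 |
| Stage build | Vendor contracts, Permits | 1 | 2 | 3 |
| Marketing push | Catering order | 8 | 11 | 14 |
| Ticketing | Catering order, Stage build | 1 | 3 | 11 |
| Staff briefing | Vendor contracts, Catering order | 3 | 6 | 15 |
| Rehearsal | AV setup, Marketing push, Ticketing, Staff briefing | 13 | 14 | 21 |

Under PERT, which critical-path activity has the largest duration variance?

te_Vendor contracts = (1 + 4·5 + 21)/6 = 42/6 = 7; σ²_Vendor contracts = ((21−1)/6)² = 11.111
te_Permits = (10 + 4·12 + 14)/6 = 72/6 = 12; σ²_Permits = ((14−10)/6)² = 0.444
te_Catering order = (6 + 4·9 + 18)/6 = 60/6 = 10; σ²_Catering order = ((18−6)/6)² = 4.000
te_AV setup = (9 + 4·10 + 17)/6 = 66/6 = 11; σ²_AV setup = ((17−9)/6)² = 1.778
te_Stage build = (1 + 4·2 + 3)/6 = 12/6 = 2; σ²_Stage build = ((3−1)/6)² = 0.111
te_Marketing push = (8 + 4·11 + 14)/6 = 66/6 = 11; σ²_Marketing push = ((14−8)/6)² = 1.000
te_Ticketing = (1 + 4·3 + 11)/6 = 24/6 = 4; σ²_Ticketing = ((11−1)/6)² = 2.778
te_Staff briefing = (3 + 4·6 + 15)/6 = 42/6 = 7; σ²_Staff briefing = ((15−3)/6)² = 4.000
te_Rehearsal = (13 + 4·14 + 21)/6 = 90/6 = 15; σ²_Rehearsal = ((21−13)/6)² = 1.778

Forward pass:
ES_Vendor contracts = 0; EF_Vendor contracts = 7
ES_Permits = 7; EF_Permits = 7+12 = 19
ES_Catering order = 7; EF_Catering order = 7+10 = 17
ES_AV setup = 7; EF_AV setup = 7+11 = 18
ES_Stage build = max(EF_Vendor contracts=7, EF_Permits=19) = 19; EF_Stage build = 19+2 = 21
ES_Marketing push = 17; EF_Marketing push = 17+11 = 28
ES_Ticketing = max(EF_Catering order=17, EF_Stage build=21) = 21; EF_Ticketing = 21+4 = 25
ES_Staff briefing = max(EF_Vendor contracts=7, EF_Catering order=17) = 17; EF_Staff briefing = 17+7 = 24
ES_Rehearsal = max(EF_AV setup=18, EF_Marketing push=28, EF_Ticketing=25, EF_Staff briefing=24) = 28; EF_Rehearsal = 28+15 = 43
Expected project duration μ = 43 hours. Critical path: Vendor contracts → Catering order → Marketing push → Rehearsal.

Variances on critical path: σ²_Vendor contracts=11.111, σ²_Catering order=4.000, σ²_Marketing push=1.000, σ²_Rehearsal=1.778.
Largest is σ²_Vendor contracts = 11.111.

Vendor contracts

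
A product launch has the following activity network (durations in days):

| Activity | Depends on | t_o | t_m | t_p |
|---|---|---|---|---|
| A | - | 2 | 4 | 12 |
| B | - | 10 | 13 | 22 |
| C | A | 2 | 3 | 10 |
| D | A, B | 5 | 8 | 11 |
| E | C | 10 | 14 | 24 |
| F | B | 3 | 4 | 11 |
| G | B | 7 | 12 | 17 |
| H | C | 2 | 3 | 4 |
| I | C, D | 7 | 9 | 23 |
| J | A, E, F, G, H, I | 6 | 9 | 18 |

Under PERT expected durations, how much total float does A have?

9 days

te_A = (2 + 4·4 + 12)/6 = 30/6 = 5
te_B = (10 + 4·13 + 22)/6 = 84/6 = 14
te_C = (2 + 4·3 + 10)/6 = 24/6 = 4
te_D = (5 + 4·8 + 11)/6 = 48/6 = 8
te_E = (10 + 4·14 + 24)/6 = 90/6 = 15
te_F = (3 + 4·4 + 11)/6 = 30/6 = 5
te_G = (7 + 4·12 + 17)/6 = 72/6 = 12
te_H = (2 + 4·3 + 4)/6 = 18/6 = 3
te_I = (7 + 4·9 + 23)/6 = 66/6 = 11
te_J = (6 + 4·9 + 18)/6 = 60/6 = 10

Forward pass:
ES_A = 0; EF_A = 5
ES_B = 0; EF_B = 14
ES_C = 5; EF_C = 5+4 = 9
ES_D = max(EF_A=5, EF_B=14) = 14; EF_D = 14+8 = 22
ES_E = 9; EF_E = 9+15 = 24
ES_F = 14; EF_F = 14+5 = 19
ES_G = 14; EF_G = 14+12 = 26
ES_H = 9; EF_H = 9+3 = 12
ES_I = max(EF_C=9, EF_D=22) = 22; EF_I = 22+11 = 33
ES_J = max(EF_A=5, EF_E=24, EF_F=19, EF_G=26, EF_H=12, EF_I=33) = 33; EF_J = 33+10 = 43
Expected project duration μ = 43 days. Critical path: B → D → I → J.

Backward pass:
LF_J = 43; LS_J = 43−10 = 33
LF_I = LS_J = 33; LS_I = 33−11 = 22
LF_H = LS_J = 33; LS_H = 33−3 = 30
LF_G = LS_J = 33; LS_G = 33−12 = 21
LF_F = LS_J = 33; LS_F = 33−5 = 28
LF_E = LS_J = 33; LS_E = 33−15 = 18
LF_D = LS_I = 22; LS_D = 22−8 = 14
LF_C = min(LS_E=18, LS_H=30, LS_I=22) = 18; LS_C = 18−4 = 14
LF_B = min(LS_D=14, LS_F=28, LS_G=21) = 14; LS_B = 14−14 = 0
LF_A = min(LS_C=14, LS_D=14, LS_J=33) = 14; LS_A = 14−5 = 9
Slack_A = LS_A − ES_A = 9 − 0 = 9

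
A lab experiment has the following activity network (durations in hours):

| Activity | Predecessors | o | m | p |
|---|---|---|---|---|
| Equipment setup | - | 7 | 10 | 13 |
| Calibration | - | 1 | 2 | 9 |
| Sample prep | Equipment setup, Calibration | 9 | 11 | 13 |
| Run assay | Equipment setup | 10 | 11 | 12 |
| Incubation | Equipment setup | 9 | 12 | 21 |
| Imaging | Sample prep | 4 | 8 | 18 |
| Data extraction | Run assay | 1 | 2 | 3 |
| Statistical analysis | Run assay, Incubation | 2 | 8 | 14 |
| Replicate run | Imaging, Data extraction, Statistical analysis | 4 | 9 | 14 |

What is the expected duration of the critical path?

40 hours

te_Equipment setup = (7 + 4·10 + 13)/6 = 60/6 = 10
te_Calibration = (1 + 4·2 + 9)/6 = 18/6 = 3
te_Sample prep = (9 + 4·11 + 13)/6 = 66/6 = 11
te_Run assay = (10 + 4·11 + 12)/6 = 66/6 = 11
te_Incubation = (9 + 4·12 + 21)/6 = 78/6 = 13
te_Imaging = (4 + 4·8 + 18)/6 = 54/6 = 9
te_Data extraction = (1 + 4·2 + 3)/6 = 12/6 = 2
te_Statistical analysis = (2 + 4·8 + 14)/6 = 48/6 = 8
te_Replicate run = (4 + 4·9 + 14)/6 = 54/6 = 9

Forward pass:
ES_Equipment setup = 0; EF_Equipment setup = 10
ES_Calibration = 0; EF_Calibration = 3
ES_Sample prep = max(EF_Equipment setup=10, EF_Calibration=3) = 10; EF_Sample prep = 10+11 = 21
ES_Run assay = 10; EF_Run assay = 10+11 = 21
ES_Incubation = 10; EF_Incubation = 10+13 = 23
ES_Imaging = 21; EF_Imaging = 21+9 = 30
ES_Data extraction = 21; EF_Data extraction = 21+2 = 23
ES_Statistical analysis = max(EF_Run assay=21, EF_Incubation=23) = 23; EF_Statistical analysis = 23+8 = 31
ES_Replicate run = max(EF_Imaging=30, EF_Data extraction=23, EF_Statistical analysis=31) = 31; EF_Replicate run = 31+9 = 40
Expected project duration μ = 40 hours. Critical path: Equipment setup → Incubation → Statistical analysis → Replicate run.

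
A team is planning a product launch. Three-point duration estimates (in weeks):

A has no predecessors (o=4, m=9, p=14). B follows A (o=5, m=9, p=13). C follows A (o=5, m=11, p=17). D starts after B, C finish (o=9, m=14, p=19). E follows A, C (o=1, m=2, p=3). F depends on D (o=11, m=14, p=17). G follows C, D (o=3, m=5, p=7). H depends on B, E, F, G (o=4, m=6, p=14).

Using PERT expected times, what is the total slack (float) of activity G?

te_A = (4 + 4·9 + 14)/6 = 54/6 = 9
te_B = (5 + 4·9 + 13)/6 = 54/6 = 9
te_C = (5 + 4·11 + 17)/6 = 66/6 = 11
te_D = (9 + 4·14 + 19)/6 = 84/6 = 14
te_E = (1 + 4·2 + 3)/6 = 12/6 = 2
te_F = (11 + 4·14 + 17)/6 = 84/6 = 14
te_G = (3 + 4·5 + 7)/6 = 30/6 = 5
te_H = (4 + 4·6 + 14)/6 = 42/6 = 7

Forward pass:
ES_A = 0; EF_A = 9
ES_B = 9; EF_B = 9+9 = 18
ES_C = 9; EF_C = 9+11 = 20
ES_D = max(EF_B=18, EF_C=20) = 20; EF_D = 20+14 = 34
ES_E = max(EF_A=9, EF_C=20) = 20; EF_E = 20+2 = 22
ES_F = 34; EF_F = 34+14 = 48
ES_G = max(EF_C=20, EF_D=34) = 34; EF_G = 34+5 = 39
ES_H = max(EF_B=18, EF_E=22, EF_F=48, EF_G=39) = 48; EF_H = 48+7 = 55
Expected project duration μ = 55 weeks. Critical path: A → C → D → F → H.

Backward pass:
LF_H = 55; LS_H = 55−7 = 48
LF_G = LS_H = 48; LS_G = 48−5 = 43
LF_F = LS_H = 48; LS_F = 48−14 = 34
LF_E = LS_H = 48; LS_E = 48−2 = 46
LF_D = min(LS_F=34, LS_G=43) = 34; LS_D = 34−14 = 20
LF_C = min(LS_D=20, LS_E=46, LS_G=43) = 20; LS_C = 20−11 = 9
LF_B = min(LS_D=20, LS_H=48) = 20; LS_B = 20−9 = 11
LF_A = min(LS_B=11, LS_C=9, LS_E=46) = 9; LS_A = 9−9 = 0
Slack_G = LS_G − ES_G = 43 − 34 = 9

9 weeks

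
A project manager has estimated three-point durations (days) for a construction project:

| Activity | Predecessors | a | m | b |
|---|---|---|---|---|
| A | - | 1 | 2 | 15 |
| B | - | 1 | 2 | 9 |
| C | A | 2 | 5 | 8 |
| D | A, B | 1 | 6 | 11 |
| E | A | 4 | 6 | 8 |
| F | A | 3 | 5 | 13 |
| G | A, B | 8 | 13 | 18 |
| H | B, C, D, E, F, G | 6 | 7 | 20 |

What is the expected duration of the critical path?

26 days

te_A = (1 + 4·2 + 15)/6 = 24/6 = 4
te_B = (1 + 4·2 + 9)/6 = 18/6 = 3
te_C = (2 + 4·5 + 8)/6 = 30/6 = 5
te_D = (1 + 4·6 + 11)/6 = 36/6 = 6
te_E = (4 + 4·6 + 8)/6 = 36/6 = 6
te_F = (3 + 4·5 + 13)/6 = 36/6 = 6
te_G = (8 + 4·13 + 18)/6 = 78/6 = 13
te_H = (6 + 4·7 + 20)/6 = 54/6 = 9

Forward pass:
ES_A = 0; EF_A = 4
ES_B = 0; EF_B = 3
ES_C = 4; EF_C = 4+5 = 9
ES_D = max(EF_A=4, EF_B=3) = 4; EF_D = 4+6 = 10
ES_E = 4; EF_E = 4+6 = 10
ES_F = 4; EF_F = 4+6 = 10
ES_G = max(EF_A=4, EF_B=3) = 4; EF_G = 4+13 = 17
ES_H = max(EF_B=3, EF_C=9, EF_D=10, EF_E=10, EF_F=10, EF_G=17) = 17; EF_H = 17+9 = 26
Expected project duration μ = 26 days. Critical path: A → G → H.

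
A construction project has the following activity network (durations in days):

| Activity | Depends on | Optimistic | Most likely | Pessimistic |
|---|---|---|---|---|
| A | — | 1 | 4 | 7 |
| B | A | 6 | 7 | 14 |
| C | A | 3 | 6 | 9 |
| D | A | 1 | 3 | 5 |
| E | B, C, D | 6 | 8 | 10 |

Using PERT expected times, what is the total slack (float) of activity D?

te_A = (1 + 4·4 + 7)/6 = 24/6 = 4
te_B = (6 + 4·7 + 14)/6 = 48/6 = 8
te_C = (3 + 4·6 + 9)/6 = 36/6 = 6
te_D = (1 + 4·3 + 5)/6 = 18/6 = 3
te_E = (6 + 4·8 + 10)/6 = 48/6 = 8

Forward pass:
ES_A = 0; EF_A = 4
ES_B = 4; EF_B = 4+8 = 12
ES_C = 4; EF_C = 4+6 = 10
ES_D = 4; EF_D = 4+3 = 7
ES_E = max(EF_B=12, EF_C=10, EF_D=7) = 12; EF_E = 12+8 = 20
Expected project duration μ = 20 days. Critical path: A → B → E.

Backward pass:
LF_E = 20; LS_E = 20−8 = 12
LF_D = LS_E = 12; LS_D = 12−3 = 9
LF_C = LS_E = 12; LS_C = 12−6 = 6
LF_B = LS_E = 12; LS_B = 12−8 = 4
LF_A = min(LS_B=4, LS_C=6, LS_D=9) = 4; LS_A = 4−4 = 0
Slack_D = LS_D − ES_D = 9 − 4 = 5

5 days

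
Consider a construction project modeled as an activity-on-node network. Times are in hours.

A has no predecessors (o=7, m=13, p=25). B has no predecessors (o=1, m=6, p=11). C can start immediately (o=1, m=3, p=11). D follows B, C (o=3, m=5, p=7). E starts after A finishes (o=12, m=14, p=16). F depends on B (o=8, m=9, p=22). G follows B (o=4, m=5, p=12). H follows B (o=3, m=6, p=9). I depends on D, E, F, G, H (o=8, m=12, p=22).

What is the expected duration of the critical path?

41 hours

te_A = (7 + 4·13 + 25)/6 = 84/6 = 14
te_B = (1 + 4·6 + 11)/6 = 36/6 = 6
te_C = (1 + 4·3 + 11)/6 = 24/6 = 4
te_D = (3 + 4·5 + 7)/6 = 30/6 = 5
te_E = (12 + 4·14 + 16)/6 = 84/6 = 14
te_F = (8 + 4·9 + 22)/6 = 66/6 = 11
te_G = (4 + 4·5 + 12)/6 = 36/6 = 6
te_H = (3 + 4·6 + 9)/6 = 36/6 = 6
te_I = (8 + 4·12 + 22)/6 = 78/6 = 13

Forward pass:
ES_A = 0; EF_A = 14
ES_B = 0; EF_B = 6
ES_C = 0; EF_C = 4
ES_D = max(EF_B=6, EF_C=4) = 6; EF_D = 6+5 = 11
ES_E = 14; EF_E = 14+14 = 28
ES_F = 6; EF_F = 6+11 = 17
ES_G = 6; EF_G = 6+6 = 12
ES_H = 6; EF_H = 6+6 = 12
ES_I = max(EF_D=11, EF_E=28, EF_F=17, EF_G=12, EF_H=12) = 28; EF_I = 28+13 = 41
Expected project duration μ = 41 hours. Critical path: A → E → I.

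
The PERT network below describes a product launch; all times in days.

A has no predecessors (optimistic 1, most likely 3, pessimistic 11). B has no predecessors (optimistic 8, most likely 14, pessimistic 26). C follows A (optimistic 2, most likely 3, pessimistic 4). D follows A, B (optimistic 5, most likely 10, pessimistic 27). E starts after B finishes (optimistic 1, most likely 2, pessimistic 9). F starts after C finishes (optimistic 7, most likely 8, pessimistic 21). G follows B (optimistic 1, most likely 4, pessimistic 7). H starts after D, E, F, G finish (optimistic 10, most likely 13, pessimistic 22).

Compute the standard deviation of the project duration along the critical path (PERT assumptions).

5.14 days

te_A = (1 + 4·3 + 11)/6 = 24/6 = 4; σ²_A = ((11−1)/6)² = 2.778
te_B = (8 + 4·14 + 26)/6 = 90/6 = 15; σ²_B = ((26−8)/6)² = 9.000
te_C = (2 + 4·3 + 4)/6 = 18/6 = 3; σ²_C = ((4−2)/6)² = 0.111
te_D = (5 + 4·10 + 27)/6 = 72/6 = 12; σ²_D = ((27−5)/6)² = 13.444
te_E = (1 + 4·2 + 9)/6 = 18/6 = 3; σ²_E = ((9−1)/6)² = 1.778
te_F = (7 + 4·8 + 21)/6 = 60/6 = 10; σ²_F = ((21−7)/6)² = 5.444
te_G = (1 + 4·4 + 7)/6 = 24/6 = 4; σ²_G = ((7−1)/6)² = 1.000
te_H = (10 + 4·13 + 22)/6 = 84/6 = 14; σ²_H = ((22−10)/6)² = 4.000

Forward pass:
ES_A = 0; EF_A = 4
ES_B = 0; EF_B = 15
ES_C = 4; EF_C = 4+3 = 7
ES_D = max(EF_A=4, EF_B=15) = 15; EF_D = 15+12 = 27
ES_E = 15; EF_E = 15+3 = 18
ES_F = 7; EF_F = 7+10 = 17
ES_G = 15; EF_G = 15+4 = 19
ES_H = max(EF_D=27, EF_E=18, EF_F=17, EF_G=19) = 27; EF_H = 27+14 = 41
Expected project duration μ = 41 days. Critical path: B → D → H.

Variance along critical path = 9.000 + 13.444 + 4.000 = 26.444
σ = √26.444 = 5.142 days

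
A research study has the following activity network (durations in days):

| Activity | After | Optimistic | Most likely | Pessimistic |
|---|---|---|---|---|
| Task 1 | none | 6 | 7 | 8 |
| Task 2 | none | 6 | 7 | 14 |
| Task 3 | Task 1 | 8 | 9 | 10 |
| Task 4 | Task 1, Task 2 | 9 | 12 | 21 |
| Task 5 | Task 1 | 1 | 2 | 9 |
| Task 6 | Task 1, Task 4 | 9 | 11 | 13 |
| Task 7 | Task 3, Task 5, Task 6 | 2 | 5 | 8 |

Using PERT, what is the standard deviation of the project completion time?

2.69 days

te_Task 1 = (6 + 4·7 + 8)/6 = 42/6 = 7; σ²_Task 1 = ((8−6)/6)² = 0.111
te_Task 2 = (6 + 4·7 + 14)/6 = 48/6 = 8; σ²_Task 2 = ((14−6)/6)² = 1.778
te_Task 3 = (8 + 4·9 + 10)/6 = 54/6 = 9; σ²_Task 3 = ((10−8)/6)² = 0.111
te_Task 4 = (9 + 4·12 + 21)/6 = 78/6 = 13; σ²_Task 4 = ((21−9)/6)² = 4.000
te_Task 5 = (1 + 4·2 + 9)/6 = 18/6 = 3; σ²_Task 5 = ((9−1)/6)² = 1.778
te_Task 6 = (9 + 4·11 + 13)/6 = 66/6 = 11; σ²_Task 6 = ((13−9)/6)² = 0.444
te_Task 7 = (2 + 4·5 + 8)/6 = 30/6 = 5; σ²_Task 7 = ((8−2)/6)² = 1.000

Forward pass:
ES_Task 1 = 0; EF_Task 1 = 7
ES_Task 2 = 0; EF_Task 2 = 8
ES_Task 3 = 7; EF_Task 3 = 7+9 = 16
ES_Task 4 = max(EF_Task 1=7, EF_Task 2=8) = 8; EF_Task 4 = 8+13 = 21
ES_Task 5 = 7; EF_Task 5 = 7+3 = 10
ES_Task 6 = max(EF_Task 1=7, EF_Task 4=21) = 21; EF_Task 6 = 21+11 = 32
ES_Task 7 = max(EF_Task 3=16, EF_Task 5=10, EF_Task 6=32) = 32; EF_Task 7 = 32+5 = 37
Expected project duration μ = 37 days. Critical path: Task 2 → Task 4 → Task 6 → Task 7.

Variance along critical path = 1.778 + 4.000 + 0.444 + 1.000 = 7.222
σ = √7.222 = 2.687 days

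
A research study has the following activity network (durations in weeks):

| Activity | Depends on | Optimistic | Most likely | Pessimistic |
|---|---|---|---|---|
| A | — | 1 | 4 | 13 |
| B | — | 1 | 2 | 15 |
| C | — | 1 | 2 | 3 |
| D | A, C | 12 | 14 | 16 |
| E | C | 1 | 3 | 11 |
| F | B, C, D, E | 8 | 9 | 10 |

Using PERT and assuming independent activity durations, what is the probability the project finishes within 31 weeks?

0.920

te_A = (1 + 4·4 + 13)/6 = 30/6 = 5; σ²_A = ((13−1)/6)² = 4.000
te_B = (1 + 4·2 + 15)/6 = 24/6 = 4; σ²_B = ((15−1)/6)² = 5.444
te_C = (1 + 4·2 + 3)/6 = 12/6 = 2; σ²_C = ((3−1)/6)² = 0.111
te_D = (12 + 4·14 + 16)/6 = 84/6 = 14; σ²_D = ((16−12)/6)² = 0.444
te_E = (1 + 4·3 + 11)/6 = 24/6 = 4; σ²_E = ((11−1)/6)² = 2.778
te_F = (8 + 4·9 + 10)/6 = 54/6 = 9; σ²_F = ((10−8)/6)² = 0.111

Forward pass:
ES_A = 0; EF_A = 5
ES_B = 0; EF_B = 4
ES_C = 0; EF_C = 2
ES_D = max(EF_A=5, EF_C=2) = 5; EF_D = 5+14 = 19
ES_E = 2; EF_E = 2+4 = 6
ES_F = max(EF_B=4, EF_C=2, EF_D=19, EF_E=6) = 19; EF_F = 19+9 = 28
Expected project duration μ = 28 weeks. Critical path: A → D → F.

Variance along critical path = 4.000 + 0.444 + 0.111 = 4.556; σ = √4.556 = 2.134 weeks.
Z = (31 − 28) / 2.134 = 1.406
P(T ≤ 31) = Φ(1.406) ≈ 0.920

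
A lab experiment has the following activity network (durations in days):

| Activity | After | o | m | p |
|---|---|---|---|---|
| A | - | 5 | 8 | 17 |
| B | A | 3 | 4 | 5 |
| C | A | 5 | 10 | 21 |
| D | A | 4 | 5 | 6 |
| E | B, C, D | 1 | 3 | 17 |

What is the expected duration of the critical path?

te_A = (5 + 4·8 + 17)/6 = 54/6 = 9
te_B = (3 + 4·4 + 5)/6 = 24/6 = 4
te_C = (5 + 4·10 + 21)/6 = 66/6 = 11
te_D = (4 + 4·5 + 6)/6 = 30/6 = 5
te_E = (1 + 4·3 + 17)/6 = 30/6 = 5

Forward pass:
ES_A = 0; EF_A = 9
ES_B = 9; EF_B = 9+4 = 13
ES_C = 9; EF_C = 9+11 = 20
ES_D = 9; EF_D = 9+5 = 14
ES_E = max(EF_B=13, EF_C=20, EF_D=14) = 20; EF_E = 20+5 = 25
Expected project duration μ = 25 days. Critical path: A → C → E.

25 days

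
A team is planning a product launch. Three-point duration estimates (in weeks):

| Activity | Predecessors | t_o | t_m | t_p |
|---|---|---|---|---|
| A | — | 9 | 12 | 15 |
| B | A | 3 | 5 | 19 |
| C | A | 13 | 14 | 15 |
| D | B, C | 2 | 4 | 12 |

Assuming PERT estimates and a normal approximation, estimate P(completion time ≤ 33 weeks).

te_A = (9 + 4·12 + 15)/6 = 72/6 = 12; σ²_A = ((15−9)/6)² = 1.000
te_B = (3 + 4·5 + 19)/6 = 42/6 = 7; σ²_B = ((19−3)/6)² = 7.111
te_C = (13 + 4·14 + 15)/6 = 84/6 = 14; σ²_C = ((15−13)/6)² = 0.111
te_D = (2 + 4·4 + 12)/6 = 30/6 = 5; σ²_D = ((12−2)/6)² = 2.778

Forward pass:
ES_A = 0; EF_A = 12
ES_B = 12; EF_B = 12+7 = 19
ES_C = 12; EF_C = 12+14 = 26
ES_D = max(EF_B=19, EF_C=26) = 26; EF_D = 26+5 = 31
Expected project duration μ = 31 weeks. Critical path: A → C → D.

Variance along critical path = 1.000 + 0.111 + 2.778 = 3.889; σ = √3.889 = 1.972 weeks.
Z = (33 − 31) / 1.972 = 1.014
P(T ≤ 33) = Φ(1.014) ≈ 0.845

0.845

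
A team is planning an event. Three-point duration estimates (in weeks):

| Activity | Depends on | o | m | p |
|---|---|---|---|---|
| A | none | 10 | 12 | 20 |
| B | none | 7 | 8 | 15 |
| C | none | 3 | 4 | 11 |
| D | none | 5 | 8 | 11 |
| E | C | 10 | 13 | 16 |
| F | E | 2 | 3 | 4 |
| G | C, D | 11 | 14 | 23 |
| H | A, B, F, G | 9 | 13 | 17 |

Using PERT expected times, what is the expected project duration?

36 weeks

te_A = (10 + 4·12 + 20)/6 = 78/6 = 13
te_B = (7 + 4·8 + 15)/6 = 54/6 = 9
te_C = (3 + 4·4 + 11)/6 = 30/6 = 5
te_D = (5 + 4·8 + 11)/6 = 48/6 = 8
te_E = (10 + 4·13 + 16)/6 = 78/6 = 13
te_F = (2 + 4·3 + 4)/6 = 18/6 = 3
te_G = (11 + 4·14 + 23)/6 = 90/6 = 15
te_H = (9 + 4·13 + 17)/6 = 78/6 = 13

Forward pass:
ES_A = 0; EF_A = 13
ES_B = 0; EF_B = 9
ES_C = 0; EF_C = 5
ES_D = 0; EF_D = 8
ES_E = 5; EF_E = 5+13 = 18
ES_F = 18; EF_F = 18+3 = 21
ES_G = max(EF_C=5, EF_D=8) = 8; EF_G = 8+15 = 23
ES_H = max(EF_A=13, EF_B=9, EF_F=21, EF_G=23) = 23; EF_H = 23+13 = 36
Expected project duration μ = 36 weeks. Critical path: D → G → H.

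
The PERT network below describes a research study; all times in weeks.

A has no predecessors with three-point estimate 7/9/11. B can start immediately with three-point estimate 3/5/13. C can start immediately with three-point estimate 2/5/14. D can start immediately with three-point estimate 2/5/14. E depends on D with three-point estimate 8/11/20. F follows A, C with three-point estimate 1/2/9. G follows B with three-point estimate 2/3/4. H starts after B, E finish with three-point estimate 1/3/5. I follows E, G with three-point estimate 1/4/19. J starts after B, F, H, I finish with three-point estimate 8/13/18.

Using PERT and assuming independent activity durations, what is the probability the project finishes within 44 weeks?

te_A = (7 + 4·9 + 11)/6 = 54/6 = 9; σ²_A = ((11−7)/6)² = 0.444
te_B = (3 + 4·5 + 13)/6 = 36/6 = 6; σ²_B = ((13−3)/6)² = 2.778
te_C = (2 + 4·5 + 14)/6 = 36/6 = 6; σ²_C = ((14−2)/6)² = 4.000
te_D = (2 + 4·5 + 14)/6 = 36/6 = 6; σ²_D = ((14−2)/6)² = 4.000
te_E = (8 + 4·11 + 20)/6 = 72/6 = 12; σ²_E = ((20−8)/6)² = 4.000
te_F = (1 + 4·2 + 9)/6 = 18/6 = 3; σ²_F = ((9−1)/6)² = 1.778
te_G = (2 + 4·3 + 4)/6 = 18/6 = 3; σ²_G = ((4−2)/6)² = 0.111
te_H = (1 + 4·3 + 5)/6 = 18/6 = 3; σ²_H = ((5−1)/6)² = 0.444
te_I = (1 + 4·4 + 19)/6 = 36/6 = 6; σ²_I = ((19−1)/6)² = 9.000
te_J = (8 + 4·13 + 18)/6 = 78/6 = 13; σ²_J = ((18−8)/6)² = 2.778

Forward pass:
ES_A = 0; EF_A = 9
ES_B = 0; EF_B = 6
ES_C = 0; EF_C = 6
ES_D = 0; EF_D = 6
ES_E = 6; EF_E = 6+12 = 18
ES_F = max(EF_A=9, EF_C=6) = 9; EF_F = 9+3 = 12
ES_G = 6; EF_G = 6+3 = 9
ES_H = max(EF_B=6, EF_E=18) = 18; EF_H = 18+3 = 21
ES_I = max(EF_E=18, EF_G=9) = 18; EF_I = 18+6 = 24
ES_J = max(EF_B=6, EF_F=12, EF_H=21, EF_I=24) = 24; EF_J = 24+13 = 37
Expected project duration μ = 37 weeks. Critical path: D → E → I → J.

Variance along critical path = 4.000 + 4.000 + 9.000 + 2.778 = 19.778; σ = √19.778 = 4.447 weeks.
Z = (44 − 37) / 4.447 = 1.574
P(T ≤ 44) = Φ(1.574) ≈ 0.942

0.942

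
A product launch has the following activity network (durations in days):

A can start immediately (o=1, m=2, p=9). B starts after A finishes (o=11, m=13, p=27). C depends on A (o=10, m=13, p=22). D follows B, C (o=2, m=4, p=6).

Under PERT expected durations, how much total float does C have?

1 days

te_A = (1 + 4·2 + 9)/6 = 18/6 = 3
te_B = (11 + 4·13 + 27)/6 = 90/6 = 15
te_C = (10 + 4·13 + 22)/6 = 84/6 = 14
te_D = (2 + 4·4 + 6)/6 = 24/6 = 4

Forward pass:
ES_A = 0; EF_A = 3
ES_B = 3; EF_B = 3+15 = 18
ES_C = 3; EF_C = 3+14 = 17
ES_D = max(EF_B=18, EF_C=17) = 18; EF_D = 18+4 = 22
Expected project duration μ = 22 days. Critical path: A → B → D.

Backward pass:
LF_D = 22; LS_D = 22−4 = 18
LF_C = LS_D = 18; LS_C = 18−14 = 4
LF_B = LS_D = 18; LS_B = 18−15 = 3
LF_A = min(LS_B=3, LS_C=4) = 3; LS_A = 3−3 = 0
Slack_C = LS_C − ES_C = 4 − 3 = 1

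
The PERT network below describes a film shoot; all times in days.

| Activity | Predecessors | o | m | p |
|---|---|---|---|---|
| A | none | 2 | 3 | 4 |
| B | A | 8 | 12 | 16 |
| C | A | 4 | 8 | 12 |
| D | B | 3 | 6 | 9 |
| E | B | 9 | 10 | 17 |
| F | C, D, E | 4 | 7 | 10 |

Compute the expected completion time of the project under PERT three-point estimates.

te_A = (2 + 4·3 + 4)/6 = 18/6 = 3
te_B = (8 + 4·12 + 16)/6 = 72/6 = 12
te_C = (4 + 4·8 + 12)/6 = 48/6 = 8
te_D = (3 + 4·6 + 9)/6 = 36/6 = 6
te_E = (9 + 4·10 + 17)/6 = 66/6 = 11
te_F = (4 + 4·7 + 10)/6 = 42/6 = 7

Forward pass:
ES_A = 0; EF_A = 3
ES_B = 3; EF_B = 3+12 = 15
ES_C = 3; EF_C = 3+8 = 11
ES_D = 15; EF_D = 15+6 = 21
ES_E = 15; EF_E = 15+11 = 26
ES_F = max(EF_C=11, EF_D=21, EF_E=26) = 26; EF_F = 26+7 = 33
Expected project duration μ = 33 days. Critical path: A → B → E → F.

33 days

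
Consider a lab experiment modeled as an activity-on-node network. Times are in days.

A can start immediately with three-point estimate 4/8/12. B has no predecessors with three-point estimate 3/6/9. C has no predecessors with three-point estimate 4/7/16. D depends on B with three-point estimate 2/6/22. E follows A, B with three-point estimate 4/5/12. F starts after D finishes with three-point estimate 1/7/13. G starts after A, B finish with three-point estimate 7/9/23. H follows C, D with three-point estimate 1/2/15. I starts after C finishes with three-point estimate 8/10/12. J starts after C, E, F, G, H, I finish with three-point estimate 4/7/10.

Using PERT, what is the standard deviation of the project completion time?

te_A = (4 + 4·8 + 12)/6 = 48/6 = 8; σ²_A = ((12−4)/6)² = 1.778
te_B = (3 + 4·6 + 9)/6 = 36/6 = 6; σ²_B = ((9−3)/6)² = 1.000
te_C = (4 + 4·7 + 16)/6 = 48/6 = 8; σ²_C = ((16−4)/6)² = 4.000
te_D = (2 + 4·6 + 22)/6 = 48/6 = 8; σ²_D = ((22−2)/6)² = 11.111
te_E = (4 + 4·5 + 12)/6 = 36/6 = 6; σ²_E = ((12−4)/6)² = 1.778
te_F = (1 + 4·7 + 13)/6 = 42/6 = 7; σ²_F = ((13−1)/6)² = 4.000
te_G = (7 + 4·9 + 23)/6 = 66/6 = 11; σ²_G = ((23−7)/6)² = 7.111
te_H = (1 + 4·2 + 15)/6 = 24/6 = 4; σ²_H = ((15−1)/6)² = 5.444
te_I = (8 + 4·10 + 12)/6 = 60/6 = 10; σ²_I = ((12−8)/6)² = 0.444
te_J = (4 + 4·7 + 10)/6 = 42/6 = 7; σ²_J = ((10−4)/6)² = 1.000

Forward pass:
ES_A = 0; EF_A = 8
ES_B = 0; EF_B = 6
ES_C = 0; EF_C = 8
ES_D = 6; EF_D = 6+8 = 14
ES_E = max(EF_A=8, EF_B=6) = 8; EF_E = 8+6 = 14
ES_F = 14; EF_F = 14+7 = 21
ES_G = max(EF_A=8, EF_B=6) = 8; EF_G = 8+11 = 19
ES_H = max(EF_C=8, EF_D=14) = 14; EF_H = 14+4 = 18
ES_I = 8; EF_I = 8+10 = 18
ES_J = max(EF_C=8, EF_E=14, EF_F=21, EF_G=19, EF_H=18, EF_I=18) = 21; EF_J = 21+7 = 28
Expected project duration μ = 28 days. Critical path: B → D → F → J.

Variance along critical path = 1.000 + 11.111 + 4.000 + 1.000 = 17.111
σ = √17.111 = 4.137 days

4.14 days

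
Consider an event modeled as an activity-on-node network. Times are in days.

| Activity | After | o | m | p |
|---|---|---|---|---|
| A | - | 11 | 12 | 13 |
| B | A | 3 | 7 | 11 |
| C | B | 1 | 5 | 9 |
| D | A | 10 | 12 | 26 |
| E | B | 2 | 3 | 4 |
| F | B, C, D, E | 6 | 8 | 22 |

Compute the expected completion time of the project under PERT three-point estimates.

36 days

te_A = (11 + 4·12 + 13)/6 = 72/6 = 12
te_B = (3 + 4·7 + 11)/6 = 42/6 = 7
te_C = (1 + 4·5 + 9)/6 = 30/6 = 5
te_D = (10 + 4·12 + 26)/6 = 84/6 = 14
te_E = (2 + 4·3 + 4)/6 = 18/6 = 3
te_F = (6 + 4·8 + 22)/6 = 60/6 = 10

Forward pass:
ES_A = 0; EF_A = 12
ES_B = 12; EF_B = 12+7 = 19
ES_C = 19; EF_C = 19+5 = 24
ES_D = 12; EF_D = 12+14 = 26
ES_E = 19; EF_E = 19+3 = 22
ES_F = max(EF_B=19, EF_C=24, EF_D=26, EF_E=22) = 26; EF_F = 26+10 = 36
Expected project duration μ = 36 days. Critical path: A → D → F.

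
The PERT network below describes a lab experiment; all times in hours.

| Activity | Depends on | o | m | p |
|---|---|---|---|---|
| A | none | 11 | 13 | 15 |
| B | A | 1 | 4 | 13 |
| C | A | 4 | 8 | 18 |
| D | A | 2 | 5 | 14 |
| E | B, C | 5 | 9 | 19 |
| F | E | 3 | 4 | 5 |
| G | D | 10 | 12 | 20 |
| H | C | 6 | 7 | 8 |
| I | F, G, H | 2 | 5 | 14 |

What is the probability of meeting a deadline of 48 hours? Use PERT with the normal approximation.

te_A = (11 + 4·13 + 15)/6 = 78/6 = 13; σ²_A = ((15−11)/6)² = 0.444
te_B = (1 + 4·4 + 13)/6 = 30/6 = 5; σ²_B = ((13−1)/6)² = 4.000
te_C = (4 + 4·8 + 18)/6 = 54/6 = 9; σ²_C = ((18−4)/6)² = 5.444
te_D = (2 + 4·5 + 14)/6 = 36/6 = 6; σ²_D = ((14−2)/6)² = 4.000
te_E = (5 + 4·9 + 19)/6 = 60/6 = 10; σ²_E = ((19−5)/6)² = 5.444
te_F = (3 + 4·4 + 5)/6 = 24/6 = 4; σ²_F = ((5−3)/6)² = 0.111
te_G = (10 + 4·12 + 20)/6 = 78/6 = 13; σ²_G = ((20−10)/6)² = 2.778
te_H = (6 + 4·7 + 8)/6 = 42/6 = 7; σ²_H = ((8−6)/6)² = 0.111
te_I = (2 + 4·5 + 14)/6 = 36/6 = 6; σ²_I = ((14−2)/6)² = 4.000

Forward pass:
ES_A = 0; EF_A = 13
ES_B = 13; EF_B = 13+5 = 18
ES_C = 13; EF_C = 13+9 = 22
ES_D = 13; EF_D = 13+6 = 19
ES_E = max(EF_B=18, EF_C=22) = 22; EF_E = 22+10 = 32
ES_F = 32; EF_F = 32+4 = 36
ES_G = 19; EF_G = 19+13 = 32
ES_H = 22; EF_H = 22+7 = 29
ES_I = max(EF_F=36, EF_G=32, EF_H=29) = 36; EF_I = 36+6 = 42
Expected project duration μ = 42 hours. Critical path: A → C → E → F → I.

Variance along critical path = 0.444 + 5.444 + 5.444 + 0.111 + 4.000 = 15.444; σ = √15.444 = 3.930 hours.
Z = (48 − 42) / 3.930 = 1.527
P(T ≤ 48) = Φ(1.527) ≈ 0.937

0.937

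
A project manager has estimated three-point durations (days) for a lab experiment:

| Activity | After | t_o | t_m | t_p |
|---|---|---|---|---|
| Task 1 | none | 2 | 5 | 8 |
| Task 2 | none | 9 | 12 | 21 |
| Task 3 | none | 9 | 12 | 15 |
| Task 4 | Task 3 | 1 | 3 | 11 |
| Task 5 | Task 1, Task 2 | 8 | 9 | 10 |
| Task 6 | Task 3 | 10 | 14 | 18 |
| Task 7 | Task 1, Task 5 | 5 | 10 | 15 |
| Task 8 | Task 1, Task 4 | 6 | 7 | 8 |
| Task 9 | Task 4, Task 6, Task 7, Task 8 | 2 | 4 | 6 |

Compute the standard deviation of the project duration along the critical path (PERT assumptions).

te_Task 1 = (2 + 4·5 + 8)/6 = 30/6 = 5; σ²_Task 1 = ((8−2)/6)² = 1.000
te_Task 2 = (9 + 4·12 + 21)/6 = 78/6 = 13; σ²_Task 2 = ((21−9)/6)² = 4.000
te_Task 3 = (9 + 4·12 + 15)/6 = 72/6 = 12; σ²_Task 3 = ((15−9)/6)² = 1.000
te_Task 4 = (1 + 4·3 + 11)/6 = 24/6 = 4; σ²_Task 4 = ((11−1)/6)² = 2.778
te_Task 5 = (8 + 4·9 + 10)/6 = 54/6 = 9; σ²_Task 5 = ((10−8)/6)² = 0.111
te_Task 6 = (10 + 4·14 + 18)/6 = 84/6 = 14; σ²_Task 6 = ((18−10)/6)² = 1.778
te_Task 7 = (5 + 4·10 + 15)/6 = 60/6 = 10; σ²_Task 7 = ((15−5)/6)² = 2.778
te_Task 8 = (6 + 4·7 + 8)/6 = 42/6 = 7; σ²_Task 8 = ((8−6)/6)² = 0.111
te_Task 9 = (2 + 4·4 + 6)/6 = 24/6 = 4; σ²_Task 9 = ((6−2)/6)² = 0.444

Forward pass:
ES_Task 1 = 0; EF_Task 1 = 5
ES_Task 2 = 0; EF_Task 2 = 13
ES_Task 3 = 0; EF_Task 3 = 12
ES_Task 4 = 12; EF_Task 4 = 12+4 = 16
ES_Task 5 = max(EF_Task 1=5, EF_Task 2=13) = 13; EF_Task 5 = 13+9 = 22
ES_Task 6 = 12; EF_Task 6 = 12+14 = 26
ES_Task 7 = max(EF_Task 1=5, EF_Task 5=22) = 22; EF_Task 7 = 22+10 = 32
ES_Task 8 = max(EF_Task 1=5, EF_Task 4=16) = 16; EF_Task 8 = 16+7 = 23
ES_Task 9 = max(EF_Task 4=16, EF_Task 6=26, EF_Task 7=32, EF_Task 8=23) = 32; EF_Task 9 = 32+4 = 36
Expected project duration μ = 36 days. Critical path: Task 2 → Task 5 → Task 7 → Task 9.

Variance along critical path = 4.000 + 0.111 + 2.778 + 0.444 = 7.333
σ = √7.333 = 2.708 days

2.71 days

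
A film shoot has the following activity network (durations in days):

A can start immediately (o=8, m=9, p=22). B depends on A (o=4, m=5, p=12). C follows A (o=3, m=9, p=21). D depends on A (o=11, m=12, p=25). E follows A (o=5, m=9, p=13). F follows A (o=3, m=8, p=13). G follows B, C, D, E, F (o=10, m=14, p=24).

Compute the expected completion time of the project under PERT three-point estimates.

40 days

te_A = (8 + 4·9 + 22)/6 = 66/6 = 11
te_B = (4 + 4·5 + 12)/6 = 36/6 = 6
te_C = (3 + 4·9 + 21)/6 = 60/6 = 10
te_D = (11 + 4·12 + 25)/6 = 84/6 = 14
te_E = (5 + 4·9 + 13)/6 = 54/6 = 9
te_F = (3 + 4·8 + 13)/6 = 48/6 = 8
te_G = (10 + 4·14 + 24)/6 = 90/6 = 15

Forward pass:
ES_A = 0; EF_A = 11
ES_B = 11; EF_B = 11+6 = 17
ES_C = 11; EF_C = 11+10 = 21
ES_D = 11; EF_D = 11+14 = 25
ES_E = 11; EF_E = 11+9 = 20
ES_F = 11; EF_F = 11+8 = 19
ES_G = max(EF_B=17, EF_C=21, EF_D=25, EF_E=20, EF_F=19) = 25; EF_G = 25+15 = 40
Expected project duration μ = 40 days. Critical path: A → D → G.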